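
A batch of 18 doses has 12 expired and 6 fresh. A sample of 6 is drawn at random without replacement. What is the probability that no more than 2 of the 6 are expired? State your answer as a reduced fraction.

1063/18564

There are C(18,6) = 18564 ways to choose the 6.
Favorable selections (no more than 2 expired): C(12,0)·C(6,6) + C(12,1)·C(6,5) + C(12,2)·C(6,4) = 1 + 72 + 990 = 1063.
Probability = 1063/18564.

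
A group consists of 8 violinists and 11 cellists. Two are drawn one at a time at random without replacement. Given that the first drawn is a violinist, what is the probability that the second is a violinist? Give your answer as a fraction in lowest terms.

After removing one violinist, 18 remain: 7 violinists and 11 cellists.
So the probability the next is a violinist is 7/18.

7/18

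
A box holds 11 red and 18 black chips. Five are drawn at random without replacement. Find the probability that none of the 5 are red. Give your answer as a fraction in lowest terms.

136/1885

There are C(29,5) = 118755 possible selections.
Selections with no red (all black): C(18,5) = 8568.
Probability = 8568/118755 = 136/1885.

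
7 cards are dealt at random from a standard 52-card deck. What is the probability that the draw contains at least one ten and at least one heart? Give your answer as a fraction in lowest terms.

There are C(52,7) = 133784560 possible draws.
By inclusion-exclusion on the complements, draws missing all tens or all hearts: C(48,7) + C(39,7) − C(36,7) = 73629072 + 15380937 − 8347680 = 80662329.
So draws with at least one of each: 133784560 − 80662329 = 53122231, probability 53122231/133784560.

53122231/133784560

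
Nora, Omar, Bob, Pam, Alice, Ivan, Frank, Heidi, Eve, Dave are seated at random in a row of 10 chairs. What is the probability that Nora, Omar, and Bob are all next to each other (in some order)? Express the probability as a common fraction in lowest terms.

1/15

There are 10! = 3628800 arrangements.
Treat the three as one block: 8! placements × 3! orders within the block = 40320·6 = 241920.
Probability = 241920/3628800 = 1/15.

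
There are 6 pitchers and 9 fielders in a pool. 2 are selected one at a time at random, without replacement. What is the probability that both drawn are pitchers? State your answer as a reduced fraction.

1/7

Multiply the conditional probabilities at each draw: 6/15 · 5/14 = 30/210 = 1/7.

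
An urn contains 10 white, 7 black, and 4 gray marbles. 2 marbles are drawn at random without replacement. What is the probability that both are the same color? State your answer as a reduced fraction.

12/35

There are C(21,2) = 210 ways to draw 2 marbles.
All same color: C(10,2) + C(7,2) + C(4,2) = 45 + 21 + 6 = 72.
Probability = 72/210 = 12/35.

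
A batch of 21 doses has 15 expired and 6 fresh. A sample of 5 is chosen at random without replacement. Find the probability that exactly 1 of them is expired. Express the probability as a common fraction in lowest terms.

25/2261

The sample space is all 5-subsets of the 21: C(21,5) = 20349.
Selections with exactly 1 expired: choose 1 of the 15 expired and 4 of the 6 fresh, C(15,1)·C(6,4) = 15·15 = 225.
Probability = 225/20349 = 25/2261.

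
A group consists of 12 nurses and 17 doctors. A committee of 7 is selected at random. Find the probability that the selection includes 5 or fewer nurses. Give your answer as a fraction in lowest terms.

There are C(29,7) = 1560780 ways to choose the 7.
Count the complement (more than 5 nurses): C(12,6)·C(17,1) + C(12,7)·C(17,0) = 15708 + 792 = 16500.
Probability = 1 − 16500/1560780 = 1544280/1560780 = 25738/26013.

25738/26013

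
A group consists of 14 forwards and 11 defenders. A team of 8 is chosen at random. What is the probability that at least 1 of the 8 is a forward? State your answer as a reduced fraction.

There are C(25,8) = 1081575 ways to choose the 8.
Favorable selections (at least 1 forward): C(14,1)·C(11,7) + C(14,2)·C(11,6) + C(14,3)·C(11,5) + C(14,4)·C(11,4) + C(14,5)·C(11,3) + C(14,6)·C(11,2) + C(14,7)·C(11,1) + C(14,8)·C(11,0) = 4620 + 42042 + 168168 + 330330 + 330330 + 165165 + 37752 + 3003 = 1081410.
Probability = 1081410/1081575 = 6554/6555.

6554/6555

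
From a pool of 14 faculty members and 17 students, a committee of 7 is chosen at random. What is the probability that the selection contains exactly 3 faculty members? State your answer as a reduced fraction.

13328/40455

Total number of selections: C(31,7) = 2629575.
Selections with exactly 3 faculty members: choose 3 of the 14 faculty members and 4 of the 17 students, C(14,3)·C(17,4) = 364·2380 = 866320.
Probability = 866320/2629575 = 13328/40455.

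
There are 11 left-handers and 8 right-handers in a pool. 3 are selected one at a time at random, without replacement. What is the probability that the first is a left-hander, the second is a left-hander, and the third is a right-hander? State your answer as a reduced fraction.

440/2907

Multiply the conditional probabilities at each draw: 11/19 · 10/18 · 8/17 = 880/5814 = 440/2907.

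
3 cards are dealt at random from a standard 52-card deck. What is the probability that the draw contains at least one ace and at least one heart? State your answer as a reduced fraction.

33/260

There are C(52,3) = 22100 possible draws.
By inclusion-exclusion on the complements, draws missing all aces or all hearts: C(48,3) + C(39,3) − C(36,3) = 17296 + 9139 − 7140 = 19295.
So draws with at least one of each: 22100 − 19295 = 2805, probability 2805/22100 = 33/260.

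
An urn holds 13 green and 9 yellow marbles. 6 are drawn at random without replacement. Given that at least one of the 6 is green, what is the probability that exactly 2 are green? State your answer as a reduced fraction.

Work in counts. Selections with at least one green: C(22,6) − C(9,6) = 74613 − 84 = 74529.
Of those, selections where exactly 2 are green: C(13,2)·C(9,4) = 78·126 = 9828.
Conditional probability = 9828/74529 = 12/91.

12/91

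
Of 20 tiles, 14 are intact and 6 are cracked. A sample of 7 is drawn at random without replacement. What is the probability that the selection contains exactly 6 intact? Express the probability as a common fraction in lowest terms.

Total number of selections: C(20,7) = 77520.
Selections with exactly 6 intact: choose 6 of the 14 intact and 1 of the 6 cracked, C(14,6)·C(6,1) = 3003·6 = 18018.
Probability = 18018/77520 = 3003/12920.

3003/12920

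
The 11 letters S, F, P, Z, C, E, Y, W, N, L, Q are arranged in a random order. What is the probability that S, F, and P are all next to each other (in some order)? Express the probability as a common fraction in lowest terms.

3/55

There are 11! = 39916800 arrangements.
Treat the three as one block: 9! placements × 3! orders within the block = 362880·6 = 2177280.
Probability = 2177280/39916800 = 3/55.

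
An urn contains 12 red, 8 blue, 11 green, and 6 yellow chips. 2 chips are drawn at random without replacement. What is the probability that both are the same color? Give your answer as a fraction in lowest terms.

82/333

There are C(37,2) = 666 ways to draw 2 chips.
All same color: C(12,2) + C(8,2) + C(11,2) + C(6,2) = 66 + 28 + 55 + 15 = 164.
Probability = 164/666 = 82/333.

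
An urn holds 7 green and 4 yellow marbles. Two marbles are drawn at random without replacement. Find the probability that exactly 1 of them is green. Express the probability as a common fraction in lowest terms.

Total number of selections: C(11,2) = 55.
Selections with exactly 1 green: choose 1 of the 7 green and 1 of the 4 yellow, C(7,1)·C(4,1) = 7·4 = 28.
Probability = 28/55.

28/55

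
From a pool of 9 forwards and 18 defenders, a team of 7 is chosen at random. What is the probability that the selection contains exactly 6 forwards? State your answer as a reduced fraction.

28/16445

Total number of selections: C(27,7) = 888030.
Selections with exactly 6 forwards: choose 6 of the 9 forwards and 1 of the 18 defenders, C(9,6)·C(18,1) = 84·18 = 1512.
Probability = 1512/888030 = 28/16445.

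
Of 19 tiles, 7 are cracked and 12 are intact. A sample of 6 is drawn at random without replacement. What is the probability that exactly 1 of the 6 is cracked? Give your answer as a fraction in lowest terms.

66/323

Total number of selections: C(19,6) = 27132.
Selections with exactly 1 cracked: choose 1 of the 7 cracked and 5 of the 12 intact, C(7,1)·C(12,5) = 7·792 = 5544.
Probability = 5544/27132 = 66/323.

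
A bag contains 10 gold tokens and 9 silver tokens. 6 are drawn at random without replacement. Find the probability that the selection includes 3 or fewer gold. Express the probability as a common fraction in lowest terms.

407/646

There are C(19,6) = 27132 ways to choose the 6.
Count the complement (more than 3 gold): C(10,4)·C(9,2) + C(10,5)·C(9,1) + C(10,6)·C(9,0) = 7560 + 2268 + 210 = 10038.
Probability = 1 − 10038/27132 = 17094/27132 = 407/646.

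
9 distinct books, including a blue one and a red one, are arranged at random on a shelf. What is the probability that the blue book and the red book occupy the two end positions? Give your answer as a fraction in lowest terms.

1/36

There are 9! = 362880 arrangements.
Place the blue book and the red book at the ends in 2 ways, arrange the remaining 7 in 7! = 5040 ways: 2·5040 = 10080.
Probability = 10080/362880 = 1/36.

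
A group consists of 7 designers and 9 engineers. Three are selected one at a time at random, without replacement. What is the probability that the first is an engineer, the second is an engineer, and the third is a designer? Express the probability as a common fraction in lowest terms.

3/20

Multiply the conditional probabilities at each draw: 9/16 · 8/15 · 7/14 = 504/3360 = 3/20.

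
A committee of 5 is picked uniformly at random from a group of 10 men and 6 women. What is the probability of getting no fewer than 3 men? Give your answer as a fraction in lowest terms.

69/91

There are C(16,5) = 4368 ways to choose the 5.
Favorable selections (no fewer than 3 men): C(10,3)·C(6,2) + C(10,4)·C(6,1) + C(10,5)·C(6,0) = 1800 + 1260 + 252 = 3312.
Probability = 3312/4368 = 69/91.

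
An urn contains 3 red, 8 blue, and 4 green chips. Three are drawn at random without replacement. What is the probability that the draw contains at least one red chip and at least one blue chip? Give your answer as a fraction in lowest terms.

There are C(15,3) = 455 possible draws.
By inclusion-exclusion on the complements, draws missing all red or all blue: C(12,3) + C(7,3) − C(4,3) = 220 + 35 − 4 = 251.
So draws with at least one of each: 455 − 251 = 204, probability 204/455.

204/455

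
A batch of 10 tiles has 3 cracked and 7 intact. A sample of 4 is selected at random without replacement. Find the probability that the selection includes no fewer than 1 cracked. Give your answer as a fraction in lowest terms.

There are C(10,4) = 210 ways to choose the 4.
The complement is all 4 are intact: C(7,4) = 35.
Probability = 1 − 35/210 = 175/210 = 5/6.

5/6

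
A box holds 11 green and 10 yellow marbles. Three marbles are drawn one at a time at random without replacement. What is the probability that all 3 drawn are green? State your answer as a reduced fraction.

Multiply the conditional probabilities at each draw: 11/21 · 10/20 · 9/19 = 990/7980 = 33/266.

33/266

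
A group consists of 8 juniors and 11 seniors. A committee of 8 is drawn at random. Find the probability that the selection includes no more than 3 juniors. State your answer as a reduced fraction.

1067/1938

There are C(19,8) = 75582 ways to choose the 8.
Favorable selections (no more than 3 juniors): C(8,0)·C(11,8) + C(8,1)·C(11,7) + C(8,2)·C(11,6) + C(8,3)·C(11,5) = 165 + 2640 + 12936 + 25872 = 41613.
Probability = 41613/75582 = 1067/1938.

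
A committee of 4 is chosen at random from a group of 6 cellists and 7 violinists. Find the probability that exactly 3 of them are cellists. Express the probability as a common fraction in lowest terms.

The sample space is all 4-subsets of the 13: C(13,4) = 715.
Selections with exactly 3 cellists: choose 3 of the 6 cellists and 1 of the 7 violinists, C(6,3)·C(7,1) = 20·7 = 140.
Probability = 140/715 = 28/143.

28/143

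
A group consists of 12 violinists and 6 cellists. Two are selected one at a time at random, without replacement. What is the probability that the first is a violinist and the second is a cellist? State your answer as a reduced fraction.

4/17

Multiply the conditional probabilities at each draw: 12/18 · 6/17 = 72/306 = 4/17.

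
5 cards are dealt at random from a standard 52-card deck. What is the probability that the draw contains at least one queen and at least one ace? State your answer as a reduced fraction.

There are C(52,5) = 2598960 possible draws.
By inclusion-exclusion on the complements, draws missing all queens or all aces: C(48,5) + C(48,5) − C(44,5) = 1712304 + 1712304 − 1086008 = 2338600.
So draws with at least one of each: 2598960 − 2338600 = 260360, probability 260360/2598960 = 6509/64974.

6509/64974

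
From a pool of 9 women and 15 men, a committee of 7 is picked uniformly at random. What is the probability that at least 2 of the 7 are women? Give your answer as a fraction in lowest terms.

Total selections: C(24,7) = 346104.
Count the complement (fewer than 2 women): C(9,0)·C(15,7) + C(9,1)·C(15,6) = 6435 + 45045 = 51480.
Probability = 1 − 51480/346104 = 294624/346104 = 372/437.

372/437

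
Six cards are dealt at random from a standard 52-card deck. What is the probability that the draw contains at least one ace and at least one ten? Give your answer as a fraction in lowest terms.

There are C(52,6) = 20358520 possible draws.
By inclusion-exclusion on the complements, draws missing all aces or all tens: C(48,6) + C(48,6) − C(44,6) = 12271512 + 12271512 − 7059052 = 17483972.
So draws with at least one of each: 20358520 − 17483972 = 2874548, probability 2874548/20358520 = 718637/5089630.

718637/5089630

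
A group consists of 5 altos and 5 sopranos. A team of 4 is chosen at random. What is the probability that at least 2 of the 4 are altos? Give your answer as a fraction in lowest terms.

31/42

There are C(10,4) = 210 ways to choose the 4.
Favorable selections (at least 2 altos): C(5,2)·C(5,2) + C(5,3)·C(5,1) + C(5,4)·C(5,0) = 100 + 50 + 5 = 155.
Probability = 155/210 = 31/42.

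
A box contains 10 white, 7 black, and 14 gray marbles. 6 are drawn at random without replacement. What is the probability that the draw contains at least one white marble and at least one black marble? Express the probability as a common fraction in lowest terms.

78632/105183

There are C(31,6) = 736281 possible draws.
By inclusion-exclusion on the complements, draws missing all white or all black: C(21,6) + C(24,6) − C(14,6) = 54264 + 134596 − 3003 = 185857.
So draws with at least one of each: 736281 − 185857 = 550424, probability 550424/736281 = 78632/105183.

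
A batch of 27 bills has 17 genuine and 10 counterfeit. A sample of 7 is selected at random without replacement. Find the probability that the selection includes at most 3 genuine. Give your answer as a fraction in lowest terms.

30127/148005

Total selections: C(27,7) = 888030.
Favorable selections (at most 3 genuine): C(17,0)·C(10,7) + C(17,1)·C(10,6) + C(17,2)·C(10,5) + C(17,3)·C(10,4) = 120 + 3570 + 34272 + 142800 = 180762.
Probability = 180762/888030 = 30127/148005.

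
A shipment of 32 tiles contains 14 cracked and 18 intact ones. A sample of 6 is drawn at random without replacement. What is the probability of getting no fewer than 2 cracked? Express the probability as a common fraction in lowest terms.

There are C(32,6) = 906192 ways to choose the 6.
Count the complement (fewer than 2 cracked): C(14,0)·C(18,6) + C(14,1)·C(18,5) = 18564 + 119952 = 138516.
Probability = 1 − 138516/906192 = 767676/906192 = 9139/10788.

9139/10788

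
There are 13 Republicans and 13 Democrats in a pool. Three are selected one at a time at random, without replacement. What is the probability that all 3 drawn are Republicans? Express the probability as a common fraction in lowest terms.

Multiply the conditional probabilities at each draw: 13/26 · 12/25 · 11/24 = 1716/15600 = 11/100.

11/100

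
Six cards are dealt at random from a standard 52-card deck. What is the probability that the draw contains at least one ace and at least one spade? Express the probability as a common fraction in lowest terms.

6772177/20358520

There are C(52,6) = 20358520 possible draws.
By inclusion-exclusion on the complements, draws missing all aces or all spades: C(48,6) + C(39,6) − C(36,6) = 12271512 + 3262623 − 1947792 = 13586343.
So draws with at least one of each: 20358520 − 13586343 = 6772177, probability 6772177/20358520.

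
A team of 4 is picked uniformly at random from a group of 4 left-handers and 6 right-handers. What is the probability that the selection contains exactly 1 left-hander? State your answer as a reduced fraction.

8/21

The sample space is all 4-subsets of the 10: C(10,4) = 210.
Selections with exactly 1 left-hander: choose 1 of the 4 left-handers and 3 of the 6 right-handers, C(4,1)·C(6,3) = 4·20 = 80.
Probability = 80/210 = 8/21.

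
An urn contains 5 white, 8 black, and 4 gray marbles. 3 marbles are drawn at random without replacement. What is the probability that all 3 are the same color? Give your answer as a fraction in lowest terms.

7/68

There are C(17,3) = 680 ways to draw 3 marbles.
All same color: C(5,3) + C(8,3) + C(4,3) = 10 + 56 + 4 = 70.
Probability = 70/680 = 7/68.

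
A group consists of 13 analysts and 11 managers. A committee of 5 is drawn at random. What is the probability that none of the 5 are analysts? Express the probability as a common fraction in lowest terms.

There are C(24,5) = 42504 possible selections.
Selections with no analysts (all managers): C(11,5) = 462.
Probability = 462/42504 = 1/92.

1/92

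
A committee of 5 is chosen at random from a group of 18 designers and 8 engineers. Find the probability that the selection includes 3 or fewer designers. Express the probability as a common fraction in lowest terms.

8183/16445

There are C(26,5) = 65780 ways to choose the 5.
Favorable selections (3 or fewer designers): C(18,0)·C(8,5) + C(18,1)·C(8,4) + C(18,2)·C(8,3) + C(18,3)·C(8,2) = 56 + 1260 + 8568 + 22848 = 32732.
Probability = 32732/65780 = 8183/16445.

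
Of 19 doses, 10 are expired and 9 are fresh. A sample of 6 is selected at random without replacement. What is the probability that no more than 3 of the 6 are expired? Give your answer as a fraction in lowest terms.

407/646

There are C(19,6) = 27132 ways to choose the 6.
Count the complement (more than 3 expired): C(10,4)·C(9,2) + C(10,5)·C(9,1) + C(10,6)·C(9,0) = 7560 + 2268 + 210 = 10038.
Probability = 1 − 10038/27132 = 17094/27132 = 407/646.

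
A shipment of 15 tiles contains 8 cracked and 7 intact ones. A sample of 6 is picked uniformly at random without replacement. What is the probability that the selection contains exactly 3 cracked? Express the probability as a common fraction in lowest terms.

56/143

The sample space is all 6-subsets of the 15: C(15,6) = 5005.
Selections with exactly 3 cracked: choose 3 of the 8 cracked and 3 of the 7 intact, C(8,3)·C(7,3) = 56·35 = 1960.
Probability = 1960/5005 = 56/143.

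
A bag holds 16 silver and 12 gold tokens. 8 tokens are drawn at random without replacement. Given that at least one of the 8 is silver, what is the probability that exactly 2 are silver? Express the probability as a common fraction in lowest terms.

Work in counts. Selections with at least one silver: C(28,8) − C(12,8) = 3108105 − 495 = 3107610.
Of those, selections where exactly 2 are silver: C(16,2)·C(12,6) = 120·924 = 110880.
Conditional probability = 110880/3107610 = 112/3139.

112/3139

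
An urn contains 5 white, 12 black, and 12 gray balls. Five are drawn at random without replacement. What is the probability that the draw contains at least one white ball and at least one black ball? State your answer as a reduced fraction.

14171/23751

There are C(29,5) = 118755 possible draws.
By inclusion-exclusion on the complements, draws missing all white or all black: C(24,5) + C(17,5) − C(12,5) = 42504 + 6188 − 792 = 47900.
So draws with at least one of each: 118755 − 47900 = 70855, probability 70855/118755 = 14171/23751.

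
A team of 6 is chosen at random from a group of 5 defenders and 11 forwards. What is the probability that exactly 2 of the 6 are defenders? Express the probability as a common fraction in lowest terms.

There are C(16,6) = 8008 ways to choose 6 from 16.
Selections with exactly 2 defenders: choose 2 of the 5 defenders and 4 of the 11 forwards, C(5,2)·C(11,4) = 10·330 = 3300.
Probability = 3300/8008 = 75/182.

75/182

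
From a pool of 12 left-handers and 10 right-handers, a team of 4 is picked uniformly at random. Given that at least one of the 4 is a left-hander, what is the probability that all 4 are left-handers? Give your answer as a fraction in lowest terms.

Work in counts. Selections with at least one left-hander: C(22,4) − C(10,4) = 7315 − 210 = 7105.
Of those, selections where all 4 are left-handers: C(12,4) = 495.
Conditional probability = 495/7105 = 99/1421.

99/1421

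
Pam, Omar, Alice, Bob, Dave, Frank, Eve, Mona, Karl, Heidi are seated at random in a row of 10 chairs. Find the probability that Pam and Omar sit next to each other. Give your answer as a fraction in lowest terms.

There are 10! = 3628800 arrangements.
Treat Pam and Omar as a block: 9! arrangements of the blocks × 2 orders within the block = 2·362880 = 725760.
Probability = 725760/3628800 = 1/5.

1/5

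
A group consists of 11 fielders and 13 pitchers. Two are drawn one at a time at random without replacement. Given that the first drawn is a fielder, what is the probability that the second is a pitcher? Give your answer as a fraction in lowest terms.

After removing one fielder, 23 remain: 10 fielders and 13 pitchers.
So the probability the next is a pitcher is 13/23.

13/23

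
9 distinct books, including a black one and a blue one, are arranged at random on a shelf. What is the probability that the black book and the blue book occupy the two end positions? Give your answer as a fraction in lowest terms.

There are 9! = 362880 arrangements.
Place the black book and the blue book at the ends in 2 ways, arrange the remaining 7 in 7! = 5040 ways: 2·5040 = 10080.
Probability = 10080/362880 = 1/36.

1/36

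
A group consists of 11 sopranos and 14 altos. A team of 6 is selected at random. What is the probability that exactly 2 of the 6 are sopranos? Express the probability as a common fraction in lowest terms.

143/460

The sample space is all 6-subsets of the 25: C(25,6) = 177100.
Selections with exactly 2 sopranos: choose 2 of the 11 sopranos and 4 of the 14 altos, C(11,2)·C(14,4) = 55·1001 = 55055.
Probability = 55055/177100 = 143/460.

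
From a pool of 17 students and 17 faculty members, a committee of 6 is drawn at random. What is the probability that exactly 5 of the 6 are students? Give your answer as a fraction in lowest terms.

Total number of selections: C(34,6) = 1344904.
Selections with exactly 5 students: choose 5 of the 17 students and 1 of the 17 faculty members, C(17,5)·C(17,1) = 6188·17 = 105196.
Probability = 105196/1344904 = 1547/19778.

1547/19778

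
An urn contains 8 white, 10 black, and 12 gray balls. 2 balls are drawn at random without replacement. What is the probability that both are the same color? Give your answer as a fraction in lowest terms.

There are C(30,2) = 435 ways to draw 2 balls.
All same color: C(8,2) + C(10,2) + C(12,2) = 28 + 45 + 66 = 139.
Probability = 139/435.

139/435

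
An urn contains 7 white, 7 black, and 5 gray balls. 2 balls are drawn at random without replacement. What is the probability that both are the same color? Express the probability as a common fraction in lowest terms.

There are C(19,2) = 171 ways to draw 2 balls.
All same color: C(7,2) + C(7,2) + C(5,2) = 21 + 21 + 10 = 52.
Probability = 52/171.

52/171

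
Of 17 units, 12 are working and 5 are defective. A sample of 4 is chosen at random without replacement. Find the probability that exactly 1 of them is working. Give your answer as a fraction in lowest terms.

The sample space is all 4-subsets of the 17: C(17,4) = 2380.
Selections with exactly 1 working: choose 1 of the 12 working and 3 of the 5 defective, C(12,1)·C(5,3) = 12·10 = 120.
Probability = 120/2380 = 6/119.

6/119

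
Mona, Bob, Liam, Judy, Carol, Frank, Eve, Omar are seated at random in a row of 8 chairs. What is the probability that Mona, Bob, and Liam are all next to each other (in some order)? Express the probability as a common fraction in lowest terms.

3/28

There are 8! = 40320 arrangements.
Treat the three as one block: 6! placements × 3! orders within the block = 720·6 = 4320.
Probability = 4320/40320 = 3/28.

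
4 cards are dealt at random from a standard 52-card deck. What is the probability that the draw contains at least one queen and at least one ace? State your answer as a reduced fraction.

1332/20825

There are C(52,4) = 270725 possible draws.
By inclusion-exclusion on the complements, draws missing all queens or all aces: C(48,4) + C(48,4) − C(44,4) = 194580 + 194580 − 135751 = 253409.
So draws with at least one of each: 270725 − 253409 = 17316, probability 17316/270725 = 1332/20825.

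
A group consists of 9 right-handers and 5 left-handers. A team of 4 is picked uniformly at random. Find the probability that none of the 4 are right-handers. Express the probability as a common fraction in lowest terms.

5/1001

There are C(14,4) = 1001 possible selections.
Selections with no right-handers (all left-handers): C(5,4) = 5.
Probability = 5/1001.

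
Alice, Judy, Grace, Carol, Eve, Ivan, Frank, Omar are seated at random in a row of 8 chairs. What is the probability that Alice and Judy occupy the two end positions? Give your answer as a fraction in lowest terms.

1/28

There are 8! = 40320 arrangements.
Place Alice and Judy at the ends in 2 ways, arrange the remaining 6 in 6! = 720 ways: 2·720 = 1440.
Probability = 1440/40320 = 1/28.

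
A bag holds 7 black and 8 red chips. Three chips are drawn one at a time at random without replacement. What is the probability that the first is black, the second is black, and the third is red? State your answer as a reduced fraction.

8/65

Multiply the conditional probabilities at each draw: 7/15 · 6/14 · 8/13 = 336/2730 = 8/65.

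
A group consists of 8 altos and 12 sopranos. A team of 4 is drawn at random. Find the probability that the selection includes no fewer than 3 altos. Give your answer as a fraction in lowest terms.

There are C(20,4) = 4845 ways to choose the 4.
Favorable selections (no fewer than 3 altos): C(8,3)·C(12,1) + C(8,4)·C(12,0) = 672 + 70 = 742.
Probability = 742/4845.

742/4845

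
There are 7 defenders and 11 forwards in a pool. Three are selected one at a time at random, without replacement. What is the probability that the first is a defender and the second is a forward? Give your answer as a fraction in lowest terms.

77/306

Multiply the conditional probabilities at each draw: 7/18 · 11/17 = 77/306.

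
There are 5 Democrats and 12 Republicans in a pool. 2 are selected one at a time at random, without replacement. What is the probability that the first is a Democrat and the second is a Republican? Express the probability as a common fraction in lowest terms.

Multiply the conditional probabilities at each draw: 5/17 · 12/16 = 60/272 = 15/68.

15/68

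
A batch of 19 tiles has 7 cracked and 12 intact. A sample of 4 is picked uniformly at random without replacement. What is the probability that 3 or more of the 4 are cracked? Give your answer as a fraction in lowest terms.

Total selections: C(19,4) = 3876.
Favorable selections (3 or more cracked): C(7,3)·C(12,1) + C(7,4)·C(12,0) = 420 + 35 = 455.
Probability = 455/3876.

455/3876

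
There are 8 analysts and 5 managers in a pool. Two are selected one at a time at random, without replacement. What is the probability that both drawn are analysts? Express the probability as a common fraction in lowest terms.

Multiply the conditional probabilities at each draw: 8/13 · 7/12 = 56/156 = 14/39.

14/39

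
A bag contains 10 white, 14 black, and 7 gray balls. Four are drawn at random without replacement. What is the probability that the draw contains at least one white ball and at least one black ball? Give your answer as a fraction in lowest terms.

There are C(31,4) = 31465 possible draws.
By inclusion-exclusion on the complements, draws missing all white or all black: C(21,4) + C(17,4) − C(7,4) = 5985 + 2380 − 35 = 8330.
So draws with at least one of each: 31465 − 8330 = 23135, probability 23135/31465 = 661/899.

661/899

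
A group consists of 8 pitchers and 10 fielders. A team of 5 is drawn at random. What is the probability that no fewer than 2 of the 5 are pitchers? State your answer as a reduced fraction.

79/102

Total selections: C(18,5) = 8568.
Favorable selections (no fewer than 2 pitchers): C(8,2)·C(10,3) + C(8,3)·C(10,2) + C(8,4)·C(10,1) + C(8,5)·C(10,0) = 3360 + 2520 + 700 + 56 = 6636.
Probability = 6636/8568 = 79/102.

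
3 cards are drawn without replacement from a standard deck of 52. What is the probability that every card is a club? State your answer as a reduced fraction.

There are C(52,3) = 22100 possible 3-card hands.
Hands that are all clubs: C(13,3) = 286.
Probability = 286/22100 = 11/850.

11/850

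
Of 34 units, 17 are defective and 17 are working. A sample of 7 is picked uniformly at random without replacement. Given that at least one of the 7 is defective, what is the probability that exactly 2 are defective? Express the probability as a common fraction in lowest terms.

Work in counts. Selections with at least one defective: C(34,7) − C(17,7) = 5379616 − 19448 = 5360168.
Of those, selections where exactly 2 are defective: C(17,2)·C(17,5) = 136·6188 = 841568.
Conditional probability = 841568/5360168 = 6188/39413.

6188/39413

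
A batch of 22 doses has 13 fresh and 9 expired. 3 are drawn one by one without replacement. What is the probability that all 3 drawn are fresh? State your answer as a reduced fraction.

Multiply the conditional probabilities at each draw: 13/22 · 12/21 · 11/20 = 1716/9240 = 13/70.

13/70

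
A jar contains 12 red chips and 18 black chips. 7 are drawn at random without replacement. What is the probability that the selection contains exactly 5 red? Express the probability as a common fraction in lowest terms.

561/9425

Total number of selections: C(30,7) = 2035800.
Selections with exactly 5 red: choose 5 of the 12 red and 2 of the 18 black, C(12,5)·C(18,2) = 792·153 = 121176.
Probability = 121176/2035800 = 561/9425.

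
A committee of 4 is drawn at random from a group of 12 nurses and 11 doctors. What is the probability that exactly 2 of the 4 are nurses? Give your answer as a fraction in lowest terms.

66/161

Total number of selections: C(23,4) = 8855.
Selections with exactly 2 nurses: choose 2 of the 12 nurses and 2 of the 11 doctors, C(12,2)·C(11,2) = 66·55 = 3630.
Probability = 3630/8855 = 66/161.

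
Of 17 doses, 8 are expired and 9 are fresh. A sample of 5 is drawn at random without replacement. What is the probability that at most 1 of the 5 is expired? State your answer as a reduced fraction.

Total selections: C(17,5) = 6188.
Favorable selections (at most 1 expired): C(8,0)·C(9,5) + C(8,1)·C(9,4) = 126 + 1008 = 1134.
Probability = 1134/6188 = 81/442.

81/442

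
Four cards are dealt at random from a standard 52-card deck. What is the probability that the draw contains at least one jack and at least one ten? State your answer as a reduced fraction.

There are C(52,4) = 270725 possible draws.
By inclusion-exclusion on the complements, draws missing all jacks or all tens: C(48,4) + C(48,4) − C(44,4) = 194580 + 194580 − 135751 = 253409.
So draws with at least one of each: 270725 − 253409 = 17316, probability 17316/270725 = 1332/20825.

1332/20825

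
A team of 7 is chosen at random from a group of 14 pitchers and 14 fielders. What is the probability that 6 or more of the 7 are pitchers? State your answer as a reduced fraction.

53/1380

Total selections: C(28,7) = 1184040.
Favorable selections (6 or more pitchers): C(14,6)·C(14,1) + C(14,7)·C(14,0) = 42042 + 3432 = 45474.
Probability = 45474/1184040 = 53/1380.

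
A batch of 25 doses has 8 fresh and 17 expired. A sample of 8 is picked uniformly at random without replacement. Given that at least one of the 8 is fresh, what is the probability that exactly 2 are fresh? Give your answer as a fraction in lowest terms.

346528/1057265

Work in counts. Selections with at least one fresh: C(25,8) − C(17,8) = 1081575 − 24310 = 1057265.
Of those, selections where exactly 2 are fresh: C(8,2)·C(17,6) = 28·12376 = 346528.
Conditional probability = 346528/1057265.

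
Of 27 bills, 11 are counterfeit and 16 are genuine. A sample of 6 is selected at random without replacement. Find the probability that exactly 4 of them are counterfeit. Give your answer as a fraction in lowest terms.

There are C(27,6) = 296010 ways to choose 6 from 27.
Selections with exactly 4 counterfeit: choose 4 of the 11 counterfeit and 2 of the 16 genuine, C(11,4)·C(16,2) = 330·120 = 39600.
Probability = 39600/296010 = 40/299.

40/299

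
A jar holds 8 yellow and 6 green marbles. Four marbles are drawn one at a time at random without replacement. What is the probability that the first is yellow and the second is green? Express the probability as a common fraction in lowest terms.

Multiply the conditional probabilities at each draw: 8/14 · 6/13 = 48/182 = 24/91.

24/91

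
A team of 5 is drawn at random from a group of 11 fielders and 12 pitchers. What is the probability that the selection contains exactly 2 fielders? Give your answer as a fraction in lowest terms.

The sample space is all 5-subsets of the 23: C(23,5) = 33649.
Selections with exactly 2 fielders: choose 2 of the 11 fielders and 3 of the 12 pitchers, C(11,2)·C(12,3) = 55·220 = 12100.
Probability = 12100/33649 = 1100/3059.

1100/3059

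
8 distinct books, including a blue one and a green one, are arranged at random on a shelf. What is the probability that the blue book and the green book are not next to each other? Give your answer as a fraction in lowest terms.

3/4

There are 8! = 40320 arrangements.
Arrangements with the blue book and the green book adjacent: 2·7! = 10080.
So not adjacent: 40320 − 10080 = 30240, probability 30240/40320 = 3/4.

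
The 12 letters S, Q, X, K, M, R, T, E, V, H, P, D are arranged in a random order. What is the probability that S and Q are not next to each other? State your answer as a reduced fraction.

There are 12! = 479001600 arrangements.
Arrangements with S and Q adjacent: 2·11! = 79833600.
So not adjacent: 479001600 − 79833600 = 399168000, probability 399168000/479001600 = 5/6.

5/6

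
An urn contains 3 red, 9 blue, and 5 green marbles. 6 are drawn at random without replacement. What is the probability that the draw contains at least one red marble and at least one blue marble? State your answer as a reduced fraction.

1335/1768

There are C(17,6) = 12376 possible draws.
By inclusion-exclusion on the complements, draws missing all red or all blue: C(14,6) + C(8,6) − C(5,6) = 3003 + 28 − 0 = 3031.
So draws with at least one of each: 12376 − 3031 = 9345, probability 9345/12376 = 1335/1768.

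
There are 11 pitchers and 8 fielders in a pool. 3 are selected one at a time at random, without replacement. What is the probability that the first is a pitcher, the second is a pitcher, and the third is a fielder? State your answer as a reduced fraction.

440/2907

Multiply the conditional probabilities at each draw: 11/19 · 10/18 · 8/17 = 880/5814 = 440/2907.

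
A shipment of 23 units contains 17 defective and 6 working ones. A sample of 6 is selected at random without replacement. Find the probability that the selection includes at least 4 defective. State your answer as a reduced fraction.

Total selections: C(23,6) = 100947.
Favorable selections (at least 4 defective): C(17,4)·C(6,2) + C(17,5)·C(6,1) + C(17,6)·C(6,0) = 35700 + 37128 + 12376 = 85204.
Probability = 85204/100947 = 12172/14421.

12172/14421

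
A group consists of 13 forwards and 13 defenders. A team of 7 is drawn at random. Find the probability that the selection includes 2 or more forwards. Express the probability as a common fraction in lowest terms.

554/575

Total selections: C(26,7) = 657800.
Count the complement (fewer than 2 forwards): C(13,0)·C(13,7) + C(13,1)·C(13,6) = 1716 + 22308 = 24024.
Probability = 1 − 24024/657800 = 633776/657800 = 554/575.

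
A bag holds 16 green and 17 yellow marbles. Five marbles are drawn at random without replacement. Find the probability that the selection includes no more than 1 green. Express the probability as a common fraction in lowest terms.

119/638

Total selections: C(33,5) = 237336.
Favorable selections (no more than 1 green): C(16,0)·C(17,5) + C(16,1)·C(17,4) = 6188 + 38080 = 44268.
Probability = 44268/237336 = 119/638.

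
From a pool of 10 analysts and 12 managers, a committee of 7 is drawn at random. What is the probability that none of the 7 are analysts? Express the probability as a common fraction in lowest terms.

There are C(22,7) = 170544 possible selections.
Selections with no analysts (all managers): C(12,7) = 792.
Probability = 792/170544 = 3/646.

3/646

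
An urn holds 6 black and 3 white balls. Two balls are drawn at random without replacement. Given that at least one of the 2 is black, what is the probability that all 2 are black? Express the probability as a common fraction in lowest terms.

5/11

Work in counts. Selections with at least one black: C(9,2) − C(3,2) = 36 − 3 = 33.
Of those, selections where all 2 are black: C(6,2) = 15.
Conditional probability = 15/33 = 5/11.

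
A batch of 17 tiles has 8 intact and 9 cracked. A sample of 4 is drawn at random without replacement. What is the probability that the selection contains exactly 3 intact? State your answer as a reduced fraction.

18/85

Total number of selections: C(17,4) = 2380.
Selections with exactly 3 intact: choose 3 of the 8 intact and 1 of the 9 cracked, C(8,3)·C(9,1) = 56·9 = 504.
Probability = 504/2380 = 18/85.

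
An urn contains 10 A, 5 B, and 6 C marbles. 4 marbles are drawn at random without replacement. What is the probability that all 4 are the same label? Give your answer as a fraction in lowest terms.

46/1197

There are C(21,4) = 5985 ways to draw 4 marbles.
All same label: C(10,4) + C(5,4) + C(6,4) = 210 + 5 + 15 = 230.
Probability = 230/5985 = 46/1197.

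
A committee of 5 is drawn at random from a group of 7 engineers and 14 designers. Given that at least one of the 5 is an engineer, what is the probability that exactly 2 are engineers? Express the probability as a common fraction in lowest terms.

Work in counts. Selections with at least one engineer: C(21,5) − C(14,5) = 20349 − 2002 = 18347.
Of those, selections where exactly 2 are engineers: C(7,2)·C(14,3) = 21·364 = 7644.
Conditional probability = 7644/18347 = 1092/2621.

1092/2621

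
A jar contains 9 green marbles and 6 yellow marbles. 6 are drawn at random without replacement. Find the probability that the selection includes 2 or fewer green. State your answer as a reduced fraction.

Total selections: C(15,6) = 5005.
Favorable selections (2 or fewer green): C(9,0)·C(6,6) + C(9,1)·C(6,5) + C(9,2)·C(6,4) = 1 + 54 + 540 = 595.
Probability = 595/5005 = 17/143.

17/143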